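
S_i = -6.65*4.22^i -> [-6.65, -28.06, -118.43, -499.76, -2108.98]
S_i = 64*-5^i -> [64, -320, 1600, -8000, 40000]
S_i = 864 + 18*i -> [864, 882, 900, 918, 936]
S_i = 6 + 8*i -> [6, 14, 22, 30, 38]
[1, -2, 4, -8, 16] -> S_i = 1*-2^i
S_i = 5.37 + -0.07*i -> [5.37, 5.3, 5.23, 5.16, 5.09]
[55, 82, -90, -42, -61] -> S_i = Random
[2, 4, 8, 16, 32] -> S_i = 2*2^i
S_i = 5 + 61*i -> [5, 66, 127, 188, 249]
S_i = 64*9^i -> [64, 576, 5184, 46656, 419904]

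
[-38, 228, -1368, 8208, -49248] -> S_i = -38*-6^i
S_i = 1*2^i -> [1, 2, 4, 8, 16]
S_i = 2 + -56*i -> [2, -54, -110, -166, -222]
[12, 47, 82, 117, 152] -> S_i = 12 + 35*i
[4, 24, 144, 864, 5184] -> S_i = 4*6^i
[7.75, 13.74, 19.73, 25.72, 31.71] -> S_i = 7.75 + 5.99*i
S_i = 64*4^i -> [64, 256, 1024, 4096, 16384]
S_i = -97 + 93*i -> [-97, -4, 89, 182, 275]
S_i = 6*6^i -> [6, 36, 216, 1296, 7776]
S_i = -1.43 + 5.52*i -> [-1.43, 4.09, 9.61, 15.13, 20.65]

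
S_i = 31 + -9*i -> [31, 22, 13, 4, -5]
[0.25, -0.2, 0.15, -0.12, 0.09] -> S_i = 0.25*(-0.78)^i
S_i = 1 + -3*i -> [1, -2, -5, -8, -11]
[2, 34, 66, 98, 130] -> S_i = 2 + 32*i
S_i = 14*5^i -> [14, 70, 350, 1750, 8750]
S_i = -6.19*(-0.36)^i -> [-6.19, 2.23, -0.8, 0.29, -0.1]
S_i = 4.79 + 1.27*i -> [4.79, 6.06, 7.33, 8.6, 9.87]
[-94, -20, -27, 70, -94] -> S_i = Random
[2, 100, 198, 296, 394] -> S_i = 2 + 98*i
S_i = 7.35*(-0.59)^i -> [7.35, -4.34, 2.56, -1.51, 0.89]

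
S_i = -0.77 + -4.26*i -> [-0.77, -5.03, -9.29, -13.55, -17.81]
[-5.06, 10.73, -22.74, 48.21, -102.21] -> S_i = -5.06*(-2.12)^i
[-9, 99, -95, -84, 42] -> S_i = Random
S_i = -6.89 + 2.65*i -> [-6.89, -4.24, -1.59, 1.06, 3.71]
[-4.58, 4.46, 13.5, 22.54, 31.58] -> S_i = -4.58 + 9.04*i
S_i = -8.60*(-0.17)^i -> [-8.6, 1.46, -0.25, 0.04, -0.01]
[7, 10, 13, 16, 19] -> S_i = 7 + 3*i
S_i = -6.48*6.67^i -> [-6.48, -43.22, -288.29, -1922.88, -12825.62]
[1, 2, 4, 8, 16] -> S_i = 1*2^i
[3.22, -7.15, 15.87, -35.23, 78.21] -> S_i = 3.22*(-2.22)^i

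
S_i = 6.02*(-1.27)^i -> [6.02, -7.65, 9.71, -12.33, 15.66]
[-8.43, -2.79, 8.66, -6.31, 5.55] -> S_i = Random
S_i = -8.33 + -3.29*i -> [-8.33, -11.62, -14.91, -18.2, -21.49]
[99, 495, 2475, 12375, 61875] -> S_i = 99*5^i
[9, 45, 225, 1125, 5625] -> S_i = 9*5^i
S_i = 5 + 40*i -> [5, 45, 85, 125, 165]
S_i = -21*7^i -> [-21, -147, -1029, -7203, -50421]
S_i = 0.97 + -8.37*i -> [0.97, -7.4, -15.77, -24.14, -32.51]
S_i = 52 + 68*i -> [52, 120, 188, 256, 324]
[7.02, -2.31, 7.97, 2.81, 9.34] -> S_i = Random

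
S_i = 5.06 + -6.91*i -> [5.06, -1.85, -8.76, -15.67, -22.58]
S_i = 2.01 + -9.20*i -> [2.01, -7.19, -16.39, -25.59, -34.79]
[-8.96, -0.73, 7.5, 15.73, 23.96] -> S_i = -8.96 + 8.23*i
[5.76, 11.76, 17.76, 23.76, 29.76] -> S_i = 5.76 + 6.00*i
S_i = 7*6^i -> [7, 42, 252, 1512, 9072]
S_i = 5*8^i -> [5, 40, 320, 2560, 20480]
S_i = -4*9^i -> [-4, -36, -324, -2916, -26244]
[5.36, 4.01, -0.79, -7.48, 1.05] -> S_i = Random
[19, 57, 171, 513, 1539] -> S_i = 19*3^i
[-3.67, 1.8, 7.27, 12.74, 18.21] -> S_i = -3.67 + 5.47*i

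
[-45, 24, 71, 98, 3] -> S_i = Random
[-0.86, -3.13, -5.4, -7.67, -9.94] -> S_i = -0.86 + -2.27*i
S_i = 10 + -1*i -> [10, 9, 8, 7, 6]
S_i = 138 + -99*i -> [138, 39, -60, -159, -258]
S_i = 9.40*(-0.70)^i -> [9.4, -6.58, 4.61, -3.22, 2.26]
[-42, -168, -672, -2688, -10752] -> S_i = -42*4^i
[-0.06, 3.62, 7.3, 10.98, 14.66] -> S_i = -0.06 + 3.68*i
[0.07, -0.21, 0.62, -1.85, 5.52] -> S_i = 0.07*(-2.98)^i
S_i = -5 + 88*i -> [-5, 83, 171, 259, 347]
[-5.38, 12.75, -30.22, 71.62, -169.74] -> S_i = -5.38*(-2.37)^i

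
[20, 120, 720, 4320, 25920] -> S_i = 20*6^i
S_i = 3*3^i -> [3, 9, 27, 81, 243]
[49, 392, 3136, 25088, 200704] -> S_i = 49*8^i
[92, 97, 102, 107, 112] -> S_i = 92 + 5*i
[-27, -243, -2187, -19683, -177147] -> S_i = -27*9^i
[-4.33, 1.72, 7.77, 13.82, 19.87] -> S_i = -4.33 + 6.05*i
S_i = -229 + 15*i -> [-229, -214, -199, -184, -169]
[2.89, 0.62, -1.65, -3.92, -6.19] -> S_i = 2.89 + -2.27*i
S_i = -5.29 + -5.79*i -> [-5.29, -11.08, -16.87, -22.66, -28.45]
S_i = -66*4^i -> [-66, -264, -1056, -4224, -16896]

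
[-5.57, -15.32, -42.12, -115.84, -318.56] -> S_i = -5.57*2.75^i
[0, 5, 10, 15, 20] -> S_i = 0 + 5*i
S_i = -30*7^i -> [-30, -210, -1470, -10290, -72030]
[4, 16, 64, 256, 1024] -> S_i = 4*4^i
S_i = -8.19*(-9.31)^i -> [-8.19, 76.25, -709.88, 6608.96, -61529.39]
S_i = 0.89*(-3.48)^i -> [0.89, -3.1, 10.78, -37.51, 130.53]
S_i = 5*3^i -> [5, 15, 45, 135, 405]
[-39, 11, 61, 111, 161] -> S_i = -39 + 50*i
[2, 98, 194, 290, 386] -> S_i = 2 + 96*i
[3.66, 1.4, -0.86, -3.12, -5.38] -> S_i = 3.66 + -2.26*i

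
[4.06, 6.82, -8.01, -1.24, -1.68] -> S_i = Random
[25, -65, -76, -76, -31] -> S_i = Random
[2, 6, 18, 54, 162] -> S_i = 2*3^i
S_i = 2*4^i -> [2, 8, 32, 128, 512]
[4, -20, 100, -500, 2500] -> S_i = 4*-5^i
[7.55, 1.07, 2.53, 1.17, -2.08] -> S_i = Random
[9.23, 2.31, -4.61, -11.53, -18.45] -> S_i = 9.23 + -6.92*i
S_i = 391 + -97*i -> [391, 294, 197, 100, 3]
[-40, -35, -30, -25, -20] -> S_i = -40 + 5*i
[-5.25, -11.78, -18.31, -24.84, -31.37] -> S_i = -5.25 + -6.53*i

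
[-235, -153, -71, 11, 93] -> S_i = -235 + 82*i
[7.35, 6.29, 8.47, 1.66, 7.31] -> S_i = Random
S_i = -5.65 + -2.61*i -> [-5.65, -8.26, -10.87, -13.48, -16.09]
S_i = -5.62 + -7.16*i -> [-5.62, -12.78, -19.94, -27.1, -34.26]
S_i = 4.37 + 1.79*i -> [4.37, 6.16, 7.95, 9.74, 11.53]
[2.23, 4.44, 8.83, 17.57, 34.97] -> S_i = 2.23*1.99^i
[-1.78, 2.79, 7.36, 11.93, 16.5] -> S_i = -1.78 + 4.57*i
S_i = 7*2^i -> [7, 14, 28, 56, 112]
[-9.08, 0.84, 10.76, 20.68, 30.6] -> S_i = -9.08 + 9.92*i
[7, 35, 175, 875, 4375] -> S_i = 7*5^i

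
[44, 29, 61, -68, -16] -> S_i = Random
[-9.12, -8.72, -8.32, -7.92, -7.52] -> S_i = -9.12 + 0.40*i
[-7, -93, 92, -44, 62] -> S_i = Random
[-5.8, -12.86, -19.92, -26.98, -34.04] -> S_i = -5.80 + -7.06*i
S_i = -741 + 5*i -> [-741, -736, -731, -726, -721]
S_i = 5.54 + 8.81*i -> [5.54, 14.35, 23.16, 31.97, 40.78]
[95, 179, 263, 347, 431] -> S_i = 95 + 84*i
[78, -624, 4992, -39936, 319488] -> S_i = 78*-8^i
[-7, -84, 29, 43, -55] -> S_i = Random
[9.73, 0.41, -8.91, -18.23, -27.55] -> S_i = 9.73 + -9.32*i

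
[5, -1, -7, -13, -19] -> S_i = 5 + -6*i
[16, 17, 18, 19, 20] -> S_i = 16 + 1*i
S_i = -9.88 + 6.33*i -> [-9.88, -3.55, 2.78, 9.11, 15.44]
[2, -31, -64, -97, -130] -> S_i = 2 + -33*i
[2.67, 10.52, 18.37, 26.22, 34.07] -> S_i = 2.67 + 7.85*i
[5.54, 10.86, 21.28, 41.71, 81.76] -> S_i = 5.54*1.96^i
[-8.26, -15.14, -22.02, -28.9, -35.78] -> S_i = -8.26 + -6.88*i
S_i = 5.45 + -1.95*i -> [5.45, 3.5, 1.55, -0.4, -2.35]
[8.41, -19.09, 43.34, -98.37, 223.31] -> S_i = 8.41*(-2.27)^i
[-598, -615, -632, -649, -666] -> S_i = -598 + -17*i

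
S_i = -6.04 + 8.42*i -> [-6.04, 2.38, 10.8, 19.22, 27.64]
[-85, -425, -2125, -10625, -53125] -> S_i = -85*5^i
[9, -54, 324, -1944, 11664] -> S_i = 9*-6^i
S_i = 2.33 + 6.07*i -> [2.33, 8.4, 14.47, 20.54, 26.61]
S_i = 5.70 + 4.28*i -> [5.7, 9.98, 14.26, 18.54, 22.82]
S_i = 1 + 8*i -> [1, 9, 17, 25, 33]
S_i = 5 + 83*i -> [5, 88, 171, 254, 337]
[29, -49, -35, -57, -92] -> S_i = Random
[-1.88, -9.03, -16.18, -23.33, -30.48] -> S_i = -1.88 + -7.15*i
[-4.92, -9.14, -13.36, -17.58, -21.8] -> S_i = -4.92 + -4.22*i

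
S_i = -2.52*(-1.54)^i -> [-2.52, 3.88, -5.98, 9.2, -14.17]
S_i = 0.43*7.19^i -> [0.43, 3.09, 22.23, 159.83, 1149.17]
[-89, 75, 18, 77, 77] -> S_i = Random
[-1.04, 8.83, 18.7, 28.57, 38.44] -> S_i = -1.04 + 9.87*i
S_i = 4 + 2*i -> [4, 6, 8, 10, 12]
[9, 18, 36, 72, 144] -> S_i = 9*2^i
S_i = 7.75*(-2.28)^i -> [7.75, -17.67, 40.29, -91.86, 209.43]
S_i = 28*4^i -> [28, 112, 448, 1792, 7168]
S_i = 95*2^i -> [95, 190, 380, 760, 1520]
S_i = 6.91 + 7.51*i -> [6.91, 14.42, 21.93, 29.44, 36.95]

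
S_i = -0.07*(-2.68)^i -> [-0.07, 0.19, -0.5, 1.35, -3.61]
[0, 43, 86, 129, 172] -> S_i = 0 + 43*i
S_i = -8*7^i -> [-8, -56, -392, -2744, -19208]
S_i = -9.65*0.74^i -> [-9.65, -7.14, -5.28, -3.91, -2.89]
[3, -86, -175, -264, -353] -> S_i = 3 + -89*i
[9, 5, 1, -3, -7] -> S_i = 9 + -4*i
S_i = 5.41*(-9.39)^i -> [5.41, -50.8, 477.01, -4479.13, 42059.07]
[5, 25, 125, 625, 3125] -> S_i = 5*5^i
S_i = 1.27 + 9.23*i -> [1.27, 10.5, 19.73, 28.96, 38.19]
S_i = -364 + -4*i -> [-364, -368, -372, -376, -380]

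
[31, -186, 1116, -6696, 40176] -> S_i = 31*-6^i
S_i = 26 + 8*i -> [26, 34, 42, 50, 58]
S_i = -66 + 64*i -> [-66, -2, 62, 126, 190]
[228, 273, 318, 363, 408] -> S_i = 228 + 45*i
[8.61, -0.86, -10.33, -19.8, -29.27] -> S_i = 8.61 + -9.47*i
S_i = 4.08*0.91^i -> [4.08, 3.71, 3.38, 3.07, 2.8]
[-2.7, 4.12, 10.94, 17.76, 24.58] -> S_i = -2.70 + 6.82*i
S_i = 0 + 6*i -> [0, 6, 12, 18, 24]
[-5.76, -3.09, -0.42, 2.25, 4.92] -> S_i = -5.76 + 2.67*i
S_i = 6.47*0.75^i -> [6.47, 4.85, 3.64, 2.73, 2.05]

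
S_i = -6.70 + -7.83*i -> [-6.7, -14.53, -22.36, -30.19, -38.02]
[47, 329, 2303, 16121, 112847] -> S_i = 47*7^i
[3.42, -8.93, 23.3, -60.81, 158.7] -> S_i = 3.42*(-2.61)^i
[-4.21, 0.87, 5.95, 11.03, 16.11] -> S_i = -4.21 + 5.08*i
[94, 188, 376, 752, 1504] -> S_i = 94*2^i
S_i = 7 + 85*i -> [7, 92, 177, 262, 347]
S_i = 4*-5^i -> [4, -20, 100, -500, 2500]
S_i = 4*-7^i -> [4, -28, 196, -1372, 9604]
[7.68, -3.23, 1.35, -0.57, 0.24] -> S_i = 7.68*(-0.42)^i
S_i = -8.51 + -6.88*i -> [-8.51, -15.39, -22.27, -29.15, -36.03]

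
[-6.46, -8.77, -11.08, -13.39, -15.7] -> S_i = -6.46 + -2.31*i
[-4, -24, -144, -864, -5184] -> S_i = -4*6^i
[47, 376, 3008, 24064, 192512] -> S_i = 47*8^i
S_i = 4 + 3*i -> [4, 7, 10, 13, 16]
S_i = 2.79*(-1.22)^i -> [2.79, -3.4, 4.15, -5.07, 6.18]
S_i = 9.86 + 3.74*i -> [9.86, 13.6, 17.34, 21.08, 24.82]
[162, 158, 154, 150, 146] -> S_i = 162 + -4*i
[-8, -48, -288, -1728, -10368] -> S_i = -8*6^i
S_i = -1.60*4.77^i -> [-1.6, -7.63, -36.4, -173.65, -828.31]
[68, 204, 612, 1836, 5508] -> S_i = 68*3^i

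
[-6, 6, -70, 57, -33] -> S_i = Random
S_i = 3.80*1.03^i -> [3.8, 3.91, 4.03, 4.15, 4.28]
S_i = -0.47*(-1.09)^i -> [-0.47, 0.51, -0.56, 0.61, -0.66]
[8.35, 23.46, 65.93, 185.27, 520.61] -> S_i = 8.35*2.81^i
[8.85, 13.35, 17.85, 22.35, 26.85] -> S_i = 8.85 + 4.50*i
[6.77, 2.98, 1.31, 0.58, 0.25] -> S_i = 6.77*0.44^i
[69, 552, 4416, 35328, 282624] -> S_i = 69*8^i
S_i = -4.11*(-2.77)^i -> [-4.11, 11.38, -31.54, 87.35, -241.97]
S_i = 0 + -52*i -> [0, -52, -104, -156, -208]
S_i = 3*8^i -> [3, 24, 192, 1536, 12288]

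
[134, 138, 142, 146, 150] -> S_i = 134 + 4*i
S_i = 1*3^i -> [1, 3, 9, 27, 81]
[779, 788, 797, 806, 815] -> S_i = 779 + 9*i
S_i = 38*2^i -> [38, 76, 152, 304, 608]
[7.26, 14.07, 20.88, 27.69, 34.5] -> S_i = 7.26 + 6.81*i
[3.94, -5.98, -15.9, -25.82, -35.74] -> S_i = 3.94 + -9.92*i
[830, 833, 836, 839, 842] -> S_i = 830 + 3*i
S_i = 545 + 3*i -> [545, 548, 551, 554, 557]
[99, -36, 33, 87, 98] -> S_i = Random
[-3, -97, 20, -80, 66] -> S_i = Random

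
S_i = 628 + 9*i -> [628, 637, 646, 655, 664]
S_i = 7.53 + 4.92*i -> [7.53, 12.45, 17.37, 22.29, 27.21]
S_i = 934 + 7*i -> [934, 941, 948, 955, 962]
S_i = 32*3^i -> [32, 96, 288, 864, 2592]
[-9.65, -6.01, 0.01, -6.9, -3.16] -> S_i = Random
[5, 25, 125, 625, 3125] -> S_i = 5*5^i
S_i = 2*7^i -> [2, 14, 98, 686, 4802]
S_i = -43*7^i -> [-43, -301, -2107, -14749, -103243]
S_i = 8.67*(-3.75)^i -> [8.67, -32.51, 121.92, -457.21, 1714.53]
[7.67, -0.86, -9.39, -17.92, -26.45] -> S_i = 7.67 + -8.53*i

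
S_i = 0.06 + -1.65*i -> [0.06, -1.59, -3.24, -4.89, -6.54]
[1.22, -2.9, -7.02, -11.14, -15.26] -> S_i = 1.22 + -4.12*i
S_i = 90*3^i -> [90, 270, 810, 2430, 7290]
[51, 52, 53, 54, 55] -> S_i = 51 + 1*i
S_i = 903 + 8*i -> [903, 911, 919, 927, 935]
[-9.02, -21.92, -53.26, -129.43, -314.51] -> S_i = -9.02*2.43^i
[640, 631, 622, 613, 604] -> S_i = 640 + -9*i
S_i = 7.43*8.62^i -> [7.43, 64.05, 552.08, 4758.94, 41022.1]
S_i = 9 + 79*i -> [9, 88, 167, 246, 325]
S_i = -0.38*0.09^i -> [-0.38, -0.03, -0.0, -0.0, -0.0]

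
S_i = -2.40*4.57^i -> [-2.4, -10.97, -50.12, -229.07, -1046.83]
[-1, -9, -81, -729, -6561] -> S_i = -1*9^i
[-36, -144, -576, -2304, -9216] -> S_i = -36*4^i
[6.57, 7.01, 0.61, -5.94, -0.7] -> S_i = Random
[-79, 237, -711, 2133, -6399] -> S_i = -79*-3^i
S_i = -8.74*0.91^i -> [-8.74, -7.95, -7.24, -6.59, -5.99]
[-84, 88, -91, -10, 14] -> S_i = Random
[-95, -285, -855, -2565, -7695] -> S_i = -95*3^i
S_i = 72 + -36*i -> [72, 36, 0, -36, -72]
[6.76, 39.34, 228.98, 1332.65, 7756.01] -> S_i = 6.76*5.82^i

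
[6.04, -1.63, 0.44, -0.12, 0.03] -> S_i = 6.04*(-0.27)^i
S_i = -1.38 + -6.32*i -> [-1.38, -7.7, -14.02, -20.34, -26.66]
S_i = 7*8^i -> [7, 56, 448, 3584, 28672]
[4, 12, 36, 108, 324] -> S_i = 4*3^i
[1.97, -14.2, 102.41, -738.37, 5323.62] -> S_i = 1.97*(-7.21)^i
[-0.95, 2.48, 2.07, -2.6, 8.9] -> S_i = Random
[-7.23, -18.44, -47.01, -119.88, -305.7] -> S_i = -7.23*2.55^i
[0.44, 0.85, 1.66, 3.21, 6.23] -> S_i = 0.44*1.94^i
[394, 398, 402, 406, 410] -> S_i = 394 + 4*i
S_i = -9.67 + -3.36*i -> [-9.67, -13.03, -16.39, -19.75, -23.11]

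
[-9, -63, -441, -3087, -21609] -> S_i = -9*7^i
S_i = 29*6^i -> [29, 174, 1044, 6264, 37584]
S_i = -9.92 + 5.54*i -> [-9.92, -4.38, 1.16, 6.7, 12.24]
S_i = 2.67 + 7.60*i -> [2.67, 10.27, 17.87, 25.47, 33.07]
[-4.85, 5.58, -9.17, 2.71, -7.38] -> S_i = Random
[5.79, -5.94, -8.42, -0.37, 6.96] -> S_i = Random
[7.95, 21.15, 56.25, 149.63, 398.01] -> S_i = 7.95*2.66^i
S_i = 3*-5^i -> [3, -15, 75, -375, 1875]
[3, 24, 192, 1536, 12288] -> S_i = 3*8^i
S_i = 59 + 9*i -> [59, 68, 77, 86, 95]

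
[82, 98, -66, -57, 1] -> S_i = Random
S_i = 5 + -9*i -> [5, -4, -13, -22, -31]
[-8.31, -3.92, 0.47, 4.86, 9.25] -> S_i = -8.31 + 4.39*i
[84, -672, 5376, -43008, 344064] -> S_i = 84*-8^i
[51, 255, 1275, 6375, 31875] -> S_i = 51*5^i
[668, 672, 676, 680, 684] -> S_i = 668 + 4*i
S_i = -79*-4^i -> [-79, 316, -1264, 5056, -20224]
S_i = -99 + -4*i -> [-99, -103, -107, -111, -115]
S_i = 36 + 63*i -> [36, 99, 162, 225, 288]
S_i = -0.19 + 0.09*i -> [-0.19, -0.1, -0.01, 0.08, 0.17]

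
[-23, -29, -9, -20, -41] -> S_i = Random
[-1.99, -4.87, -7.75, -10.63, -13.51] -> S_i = -1.99 + -2.88*i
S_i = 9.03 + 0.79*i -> [9.03, 9.82, 10.61, 11.4, 12.19]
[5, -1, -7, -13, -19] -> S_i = 5 + -6*i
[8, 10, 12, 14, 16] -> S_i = 8 + 2*i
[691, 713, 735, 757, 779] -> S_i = 691 + 22*i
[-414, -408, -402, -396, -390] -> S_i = -414 + 6*i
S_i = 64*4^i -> [64, 256, 1024, 4096, 16384]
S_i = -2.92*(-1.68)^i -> [-2.92, 4.91, -8.24, 13.85, -23.26]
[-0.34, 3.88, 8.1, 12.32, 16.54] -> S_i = -0.34 + 4.22*i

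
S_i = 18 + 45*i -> [18, 63, 108, 153, 198]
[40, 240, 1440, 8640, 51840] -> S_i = 40*6^i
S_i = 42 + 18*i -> [42, 60, 78, 96, 114]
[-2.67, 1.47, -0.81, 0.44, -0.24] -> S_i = -2.67*(-0.55)^i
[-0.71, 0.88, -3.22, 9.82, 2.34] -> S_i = Random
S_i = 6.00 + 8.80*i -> [6.0, 14.8, 23.6, 32.4, 41.2]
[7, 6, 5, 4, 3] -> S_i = 7 + -1*i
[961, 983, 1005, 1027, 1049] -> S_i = 961 + 22*i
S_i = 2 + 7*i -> [2, 9, 16, 23, 30]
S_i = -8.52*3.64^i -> [-8.52, -31.01, -112.89, -410.91, -1495.7]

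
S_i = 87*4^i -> [87, 348, 1392, 5568, 22272]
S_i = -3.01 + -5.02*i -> [-3.01, -8.03, -13.05, -18.07, -23.09]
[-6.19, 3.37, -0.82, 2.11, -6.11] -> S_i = Random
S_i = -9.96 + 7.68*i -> [-9.96, -2.28, 5.4, 13.08, 20.76]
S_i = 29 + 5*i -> [29, 34, 39, 44, 49]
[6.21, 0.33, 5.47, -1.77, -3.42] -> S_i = Random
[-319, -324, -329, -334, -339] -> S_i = -319 + -5*i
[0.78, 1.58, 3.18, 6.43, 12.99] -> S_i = 0.78*2.02^i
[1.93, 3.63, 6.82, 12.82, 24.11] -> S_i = 1.93*1.88^i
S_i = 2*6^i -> [2, 12, 72, 432, 2592]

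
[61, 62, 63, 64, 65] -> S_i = 61 + 1*i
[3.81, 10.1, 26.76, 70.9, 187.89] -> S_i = 3.81*2.65^i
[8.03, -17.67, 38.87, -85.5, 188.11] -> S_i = 8.03*(-2.20)^i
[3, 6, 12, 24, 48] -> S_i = 3*2^i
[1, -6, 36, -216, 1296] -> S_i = 1*-6^i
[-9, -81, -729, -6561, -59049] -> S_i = -9*9^i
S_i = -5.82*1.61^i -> [-5.82, -9.37, -15.09, -24.29, -39.1]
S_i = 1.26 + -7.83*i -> [1.26, -6.57, -14.4, -22.23, -30.06]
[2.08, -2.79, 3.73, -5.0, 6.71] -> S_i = 2.08*(-1.34)^i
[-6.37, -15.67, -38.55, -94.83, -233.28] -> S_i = -6.37*2.46^i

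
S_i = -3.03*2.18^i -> [-3.03, -6.61, -14.4, -31.39, -68.43]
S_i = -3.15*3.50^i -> [-3.15, -11.02, -38.59, -135.06, -472.7]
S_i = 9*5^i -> [9, 45, 225, 1125, 5625]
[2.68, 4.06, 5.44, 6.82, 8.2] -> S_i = 2.68 + 1.38*i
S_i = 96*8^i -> [96, 768, 6144, 49152, 393216]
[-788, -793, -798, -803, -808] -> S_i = -788 + -5*i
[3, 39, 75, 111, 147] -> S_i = 3 + 36*i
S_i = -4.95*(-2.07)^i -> [-4.95, 10.25, -21.21, 43.91, -90.88]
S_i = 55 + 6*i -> [55, 61, 67, 73, 79]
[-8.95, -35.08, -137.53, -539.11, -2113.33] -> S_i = -8.95*3.92^i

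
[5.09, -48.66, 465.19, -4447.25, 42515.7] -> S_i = 5.09*(-9.56)^i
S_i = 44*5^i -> [44, 220, 1100, 5500, 27500]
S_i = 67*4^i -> [67, 268, 1072, 4288, 17152]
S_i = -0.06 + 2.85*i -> [-0.06, 2.79, 5.64, 8.49, 11.34]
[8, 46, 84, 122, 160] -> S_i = 8 + 38*i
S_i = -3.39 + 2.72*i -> [-3.39, -0.67, 2.05, 4.77, 7.49]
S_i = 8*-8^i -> [8, -64, 512, -4096, 32768]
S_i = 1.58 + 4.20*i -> [1.58, 5.78, 9.98, 14.18, 18.38]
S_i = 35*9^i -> [35, 315, 2835, 25515, 229635]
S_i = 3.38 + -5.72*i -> [3.38, -2.34, -8.06, -13.78, -19.5]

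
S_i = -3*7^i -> [-3, -21, -147, -1029, -7203]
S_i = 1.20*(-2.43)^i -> [1.2, -2.92, 7.09, -17.22, 41.84]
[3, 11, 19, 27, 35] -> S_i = 3 + 8*i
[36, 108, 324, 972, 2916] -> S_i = 36*3^i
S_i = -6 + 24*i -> [-6, 18, 42, 66, 90]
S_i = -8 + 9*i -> [-8, 1, 10, 19, 28]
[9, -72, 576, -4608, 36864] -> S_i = 9*-8^i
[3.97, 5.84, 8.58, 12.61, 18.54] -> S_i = 3.97*1.47^i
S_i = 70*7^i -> [70, 490, 3430, 24010, 168070]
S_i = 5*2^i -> [5, 10, 20, 40, 80]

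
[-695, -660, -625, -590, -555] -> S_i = -695 + 35*i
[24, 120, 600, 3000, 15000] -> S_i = 24*5^i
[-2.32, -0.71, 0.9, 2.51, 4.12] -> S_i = -2.32 + 1.61*i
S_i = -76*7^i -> [-76, -532, -3724, -26068, -182476]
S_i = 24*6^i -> [24, 144, 864, 5184, 31104]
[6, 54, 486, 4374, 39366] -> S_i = 6*9^i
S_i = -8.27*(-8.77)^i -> [-8.27, 72.53, -636.07, 5578.33, -48921.96]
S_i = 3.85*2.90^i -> [3.85, 11.16, 32.38, 93.9, 272.3]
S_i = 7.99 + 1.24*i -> [7.99, 9.23, 10.47, 11.71, 12.95]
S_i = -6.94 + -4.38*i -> [-6.94, -11.32, -15.7, -20.08, -24.46]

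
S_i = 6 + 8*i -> [6, 14, 22, 30, 38]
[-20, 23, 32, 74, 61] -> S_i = Random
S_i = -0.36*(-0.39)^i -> [-0.36, 0.14, -0.05, 0.02, -0.01]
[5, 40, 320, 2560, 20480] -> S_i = 5*8^i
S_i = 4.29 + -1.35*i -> [4.29, 2.94, 1.59, 0.24, -1.11]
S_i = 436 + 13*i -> [436, 449, 462, 475, 488]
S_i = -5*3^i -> [-5, -15, -45, -135, -405]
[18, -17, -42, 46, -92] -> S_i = Random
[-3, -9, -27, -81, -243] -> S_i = -3*3^i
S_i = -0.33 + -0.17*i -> [-0.33, -0.5, -0.67, -0.84, -1.01]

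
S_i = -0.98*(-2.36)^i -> [-0.98, 2.31, -5.46, 12.88, -30.4]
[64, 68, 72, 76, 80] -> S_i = 64 + 4*i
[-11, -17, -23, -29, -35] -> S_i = -11 + -6*i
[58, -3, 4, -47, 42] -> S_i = Random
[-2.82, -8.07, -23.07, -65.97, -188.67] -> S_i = -2.82*2.86^i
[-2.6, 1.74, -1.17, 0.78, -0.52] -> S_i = -2.60*(-0.67)^i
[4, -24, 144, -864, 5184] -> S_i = 4*-6^i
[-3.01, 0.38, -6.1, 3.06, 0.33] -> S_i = Random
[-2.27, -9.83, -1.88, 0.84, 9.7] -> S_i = Random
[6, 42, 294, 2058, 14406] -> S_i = 6*7^i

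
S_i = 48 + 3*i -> [48, 51, 54, 57, 60]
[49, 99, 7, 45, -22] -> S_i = Random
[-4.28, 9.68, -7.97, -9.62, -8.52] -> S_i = Random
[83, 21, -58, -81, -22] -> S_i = Random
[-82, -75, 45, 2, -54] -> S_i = Random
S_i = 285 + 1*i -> [285, 286, 287, 288, 289]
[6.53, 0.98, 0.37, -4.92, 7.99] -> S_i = Random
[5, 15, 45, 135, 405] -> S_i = 5*3^i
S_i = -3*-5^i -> [-3, 15, -75, 375, -1875]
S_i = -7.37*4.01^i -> [-7.37, -29.55, -118.51, -475.23, -1905.66]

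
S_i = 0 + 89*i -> [0, 89, 178, 267, 356]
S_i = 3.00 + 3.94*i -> [3.0, 6.94, 10.88, 14.82, 18.76]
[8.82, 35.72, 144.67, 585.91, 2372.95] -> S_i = 8.82*4.05^i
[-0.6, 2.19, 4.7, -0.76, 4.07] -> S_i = Random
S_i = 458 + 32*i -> [458, 490, 522, 554, 586]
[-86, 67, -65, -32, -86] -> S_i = Random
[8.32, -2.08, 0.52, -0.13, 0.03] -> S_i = 8.32*(-0.25)^i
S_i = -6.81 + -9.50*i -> [-6.81, -16.31, -25.81, -35.31, -44.81]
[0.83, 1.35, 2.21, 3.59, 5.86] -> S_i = 0.83*1.63^i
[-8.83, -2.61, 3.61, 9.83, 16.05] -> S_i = -8.83 + 6.22*i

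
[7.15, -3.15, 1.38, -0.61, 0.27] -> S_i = 7.15*(-0.44)^i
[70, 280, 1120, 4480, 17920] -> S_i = 70*4^i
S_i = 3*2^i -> [3, 6, 12, 24, 48]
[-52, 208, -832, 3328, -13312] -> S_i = -52*-4^i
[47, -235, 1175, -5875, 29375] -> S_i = 47*-5^i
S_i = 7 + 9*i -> [7, 16, 25, 34, 43]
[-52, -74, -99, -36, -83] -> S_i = Random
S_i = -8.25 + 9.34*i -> [-8.25, 1.09, 10.43, 19.77, 29.11]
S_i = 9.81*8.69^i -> [9.81, 85.25, 740.81, 6437.66, 55943.3]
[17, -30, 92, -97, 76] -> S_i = Random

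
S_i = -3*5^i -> [-3, -15, -75, -375, -1875]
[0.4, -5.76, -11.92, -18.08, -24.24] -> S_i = 0.40 + -6.16*i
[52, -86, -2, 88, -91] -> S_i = Random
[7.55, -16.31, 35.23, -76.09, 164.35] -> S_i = 7.55*(-2.16)^i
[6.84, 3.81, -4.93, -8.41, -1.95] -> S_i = Random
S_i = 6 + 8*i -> [6, 14, 22, 30, 38]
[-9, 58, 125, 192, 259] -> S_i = -9 + 67*i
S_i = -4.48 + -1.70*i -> [-4.48, -6.18, -7.88, -9.58, -11.28]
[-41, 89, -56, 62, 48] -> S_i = Random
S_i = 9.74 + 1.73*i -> [9.74, 11.47, 13.2, 14.93, 16.66]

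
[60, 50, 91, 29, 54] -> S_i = Random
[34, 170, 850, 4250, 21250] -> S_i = 34*5^i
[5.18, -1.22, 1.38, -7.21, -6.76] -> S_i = Random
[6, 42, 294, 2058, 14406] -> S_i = 6*7^i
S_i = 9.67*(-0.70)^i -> [9.67, -6.77, 4.74, -3.32, 2.32]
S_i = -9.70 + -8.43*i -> [-9.7, -18.13, -26.56, -34.99, -43.42]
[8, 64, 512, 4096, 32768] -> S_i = 8*8^i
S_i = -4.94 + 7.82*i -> [-4.94, 2.88, 10.7, 18.52, 26.34]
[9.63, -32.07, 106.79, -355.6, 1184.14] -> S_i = 9.63*(-3.33)^i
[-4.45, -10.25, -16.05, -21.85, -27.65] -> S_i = -4.45 + -5.80*i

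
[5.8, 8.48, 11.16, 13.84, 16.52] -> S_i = 5.80 + 2.68*i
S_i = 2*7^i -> [2, 14, 98, 686, 4802]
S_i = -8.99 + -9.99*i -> [-8.99, -18.98, -28.97, -38.96, -48.95]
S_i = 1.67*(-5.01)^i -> [1.67, -8.37, 41.92, -210.01, 1052.13]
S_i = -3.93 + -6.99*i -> [-3.93, -10.92, -17.91, -24.9, -31.89]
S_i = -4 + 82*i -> [-4, 78, 160, 242, 324]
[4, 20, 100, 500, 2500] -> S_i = 4*5^i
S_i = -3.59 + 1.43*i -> [-3.59, -2.16, -0.73, 0.7, 2.13]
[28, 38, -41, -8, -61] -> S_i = Random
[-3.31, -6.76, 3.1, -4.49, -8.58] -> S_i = Random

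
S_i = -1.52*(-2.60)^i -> [-1.52, 3.95, -10.28, 26.72, -69.46]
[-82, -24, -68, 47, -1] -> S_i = Random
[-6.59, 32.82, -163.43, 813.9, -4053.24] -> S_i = -6.59*(-4.98)^i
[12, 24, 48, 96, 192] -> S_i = 12*2^i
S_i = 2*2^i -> [2, 4, 8, 16, 32]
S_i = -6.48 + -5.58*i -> [-6.48, -12.06, -17.64, -23.22, -28.8]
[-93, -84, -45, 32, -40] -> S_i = Random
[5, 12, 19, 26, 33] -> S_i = 5 + 7*i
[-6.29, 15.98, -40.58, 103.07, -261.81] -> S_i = -6.29*(-2.54)^i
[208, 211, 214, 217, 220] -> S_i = 208 + 3*i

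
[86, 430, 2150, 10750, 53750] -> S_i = 86*5^i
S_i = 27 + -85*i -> [27, -58, -143, -228, -313]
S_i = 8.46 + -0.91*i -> [8.46, 7.55, 6.64, 5.73, 4.82]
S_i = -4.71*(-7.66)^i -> [-4.71, 36.08, -276.36, 2116.93, -16215.71]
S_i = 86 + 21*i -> [86, 107, 128, 149, 170]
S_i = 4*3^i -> [4, 12, 36, 108, 324]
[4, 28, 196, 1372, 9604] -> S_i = 4*7^i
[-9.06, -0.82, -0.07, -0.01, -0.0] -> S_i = -9.06*0.09^i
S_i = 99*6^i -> [99, 594, 3564, 21384, 128304]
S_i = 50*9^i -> [50, 450, 4050, 36450, 328050]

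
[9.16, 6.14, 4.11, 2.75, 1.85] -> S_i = 9.16*0.67^i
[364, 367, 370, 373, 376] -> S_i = 364 + 3*i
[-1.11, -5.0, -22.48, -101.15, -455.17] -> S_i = -1.11*4.50^i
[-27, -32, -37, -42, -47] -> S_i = -27 + -5*i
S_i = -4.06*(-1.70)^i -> [-4.06, 6.9, -11.73, 19.95, -33.91]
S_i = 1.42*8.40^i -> [1.42, 11.93, 100.2, 841.64, 7069.77]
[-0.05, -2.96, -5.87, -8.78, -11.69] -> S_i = -0.05 + -2.91*i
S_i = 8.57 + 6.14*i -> [8.57, 14.71, 20.85, 26.99, 33.13]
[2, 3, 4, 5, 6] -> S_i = 2 + 1*i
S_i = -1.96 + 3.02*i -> [-1.96, 1.06, 4.08, 7.1, 10.12]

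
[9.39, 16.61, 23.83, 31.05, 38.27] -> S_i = 9.39 + 7.22*i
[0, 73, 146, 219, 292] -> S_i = 0 + 73*i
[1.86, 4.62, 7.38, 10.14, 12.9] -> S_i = 1.86 + 2.76*i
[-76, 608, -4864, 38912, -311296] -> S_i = -76*-8^i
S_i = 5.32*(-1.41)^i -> [5.32, -7.5, 10.58, -14.91, 21.03]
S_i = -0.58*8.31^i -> [-0.58, -4.82, -40.05, -332.84, -2765.87]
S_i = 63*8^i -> [63, 504, 4032, 32256, 258048]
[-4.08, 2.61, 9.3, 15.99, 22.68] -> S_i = -4.08 + 6.69*i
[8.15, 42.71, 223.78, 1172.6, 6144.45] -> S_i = 8.15*5.24^i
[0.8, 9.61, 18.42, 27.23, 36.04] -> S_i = 0.80 + 8.81*i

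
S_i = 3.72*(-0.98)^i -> [3.72, -3.65, 3.57, -3.5, 3.43]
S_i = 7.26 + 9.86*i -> [7.26, 17.12, 26.98, 36.84, 46.7]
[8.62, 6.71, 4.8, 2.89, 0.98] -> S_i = 8.62 + -1.91*i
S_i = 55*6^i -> [55, 330, 1980, 11880, 71280]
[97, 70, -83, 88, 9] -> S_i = Random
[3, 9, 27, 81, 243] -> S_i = 3*3^i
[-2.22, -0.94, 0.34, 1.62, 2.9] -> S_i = -2.22 + 1.28*i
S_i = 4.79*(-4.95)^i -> [4.79, -23.71, 117.37, -580.97, 2875.78]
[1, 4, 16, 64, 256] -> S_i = 1*4^i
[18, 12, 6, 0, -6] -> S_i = 18 + -6*i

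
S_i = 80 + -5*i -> [80, 75, 70, 65, 60]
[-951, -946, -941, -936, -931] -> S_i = -951 + 5*i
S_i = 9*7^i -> [9, 63, 441, 3087, 21609]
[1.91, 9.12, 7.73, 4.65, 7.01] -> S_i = Random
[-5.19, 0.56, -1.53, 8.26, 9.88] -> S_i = Random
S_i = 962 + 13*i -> [962, 975, 988, 1001, 1014]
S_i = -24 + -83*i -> [-24, -107, -190, -273, -356]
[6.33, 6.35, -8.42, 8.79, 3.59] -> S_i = Random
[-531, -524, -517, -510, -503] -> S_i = -531 + 7*i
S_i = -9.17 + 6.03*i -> [-9.17, -3.14, 2.89, 8.92, 14.95]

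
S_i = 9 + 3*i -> [9, 12, 15, 18, 21]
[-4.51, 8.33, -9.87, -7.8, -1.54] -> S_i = Random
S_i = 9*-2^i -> [9, -18, 36, -72, 144]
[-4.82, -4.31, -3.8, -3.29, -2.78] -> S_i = -4.82 + 0.51*i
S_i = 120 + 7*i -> [120, 127, 134, 141, 148]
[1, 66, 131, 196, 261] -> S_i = 1 + 65*i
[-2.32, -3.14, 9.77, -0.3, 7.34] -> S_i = Random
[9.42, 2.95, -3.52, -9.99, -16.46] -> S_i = 9.42 + -6.47*i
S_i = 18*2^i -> [18, 36, 72, 144, 288]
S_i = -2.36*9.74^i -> [-2.36, -22.99, -223.89, -2180.66, -21239.67]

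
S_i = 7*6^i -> [7, 42, 252, 1512, 9072]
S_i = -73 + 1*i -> [-73, -72, -71, -70, -69]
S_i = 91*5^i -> [91, 455, 2275, 11375, 56875]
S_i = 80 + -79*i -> [80, 1, -78, -157, -236]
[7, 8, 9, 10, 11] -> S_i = 7 + 1*i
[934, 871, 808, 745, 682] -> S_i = 934 + -63*i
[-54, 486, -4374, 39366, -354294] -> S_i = -54*-9^i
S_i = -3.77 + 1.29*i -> [-3.77, -2.48, -1.19, 0.1, 1.39]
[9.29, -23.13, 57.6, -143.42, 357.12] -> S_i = 9.29*(-2.49)^i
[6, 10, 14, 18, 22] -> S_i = 6 + 4*i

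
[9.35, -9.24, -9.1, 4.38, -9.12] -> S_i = Random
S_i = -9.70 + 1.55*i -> [-9.7, -8.15, -6.6, -5.05, -3.5]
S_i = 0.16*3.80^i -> [0.16, 0.61, 2.31, 8.78, 33.36]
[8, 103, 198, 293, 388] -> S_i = 8 + 95*i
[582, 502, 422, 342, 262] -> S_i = 582 + -80*i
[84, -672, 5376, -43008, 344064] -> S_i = 84*-8^i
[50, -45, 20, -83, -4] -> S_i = Random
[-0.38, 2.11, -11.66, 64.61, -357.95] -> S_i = -0.38*(-5.54)^i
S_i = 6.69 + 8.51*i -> [6.69, 15.2, 23.71, 32.22, 40.73]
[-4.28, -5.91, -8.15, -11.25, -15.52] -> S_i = -4.28*1.38^i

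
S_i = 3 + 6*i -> [3, 9, 15, 21, 27]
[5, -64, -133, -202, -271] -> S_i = 5 + -69*i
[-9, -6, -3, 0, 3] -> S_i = -9 + 3*i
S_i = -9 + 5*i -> [-9, -4, 1, 6, 11]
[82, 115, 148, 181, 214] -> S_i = 82 + 33*i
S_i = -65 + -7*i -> [-65, -72, -79, -86, -93]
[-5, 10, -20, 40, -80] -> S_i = -5*-2^i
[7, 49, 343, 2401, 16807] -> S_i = 7*7^i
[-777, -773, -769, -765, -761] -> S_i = -777 + 4*i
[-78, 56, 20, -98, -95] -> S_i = Random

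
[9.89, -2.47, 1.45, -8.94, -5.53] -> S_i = Random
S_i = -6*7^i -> [-6, -42, -294, -2058, -14406]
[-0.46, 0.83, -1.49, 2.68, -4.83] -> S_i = -0.46*(-1.80)^i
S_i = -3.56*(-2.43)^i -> [-3.56, 8.65, -21.02, 51.08, -124.13]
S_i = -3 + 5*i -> [-3, 2, 7, 12, 17]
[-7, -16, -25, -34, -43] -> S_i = -7 + -9*i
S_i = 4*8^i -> [4, 32, 256, 2048, 16384]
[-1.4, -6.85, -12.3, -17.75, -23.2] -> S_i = -1.40 + -5.45*i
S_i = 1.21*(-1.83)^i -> [1.21, -2.21, 4.05, -7.42, 13.57]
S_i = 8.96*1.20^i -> [8.96, 10.75, 12.9, 15.48, 18.58]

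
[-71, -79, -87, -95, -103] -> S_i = -71 + -8*i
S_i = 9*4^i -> [9, 36, 144, 576, 2304]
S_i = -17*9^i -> [-17, -153, -1377, -12393, -111537]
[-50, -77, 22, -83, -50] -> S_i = Random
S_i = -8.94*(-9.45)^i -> [-8.94, 84.48, -798.36, 7544.54, -71295.93]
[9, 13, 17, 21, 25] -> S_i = 9 + 4*i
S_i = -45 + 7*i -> [-45, -38, -31, -24, -17]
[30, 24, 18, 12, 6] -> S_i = 30 + -6*i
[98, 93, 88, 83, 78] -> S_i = 98 + -5*i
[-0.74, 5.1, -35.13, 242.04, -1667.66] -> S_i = -0.74*(-6.89)^i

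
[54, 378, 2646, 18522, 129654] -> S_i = 54*7^i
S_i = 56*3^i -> [56, 168, 504, 1512, 4536]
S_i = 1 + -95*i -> [1, -94, -189, -284, -379]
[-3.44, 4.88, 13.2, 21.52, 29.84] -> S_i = -3.44 + 8.32*i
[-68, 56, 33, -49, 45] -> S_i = Random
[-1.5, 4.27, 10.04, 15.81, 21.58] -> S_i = -1.50 + 5.77*i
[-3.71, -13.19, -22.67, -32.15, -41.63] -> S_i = -3.71 + -9.48*i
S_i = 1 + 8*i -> [1, 9, 17, 25, 33]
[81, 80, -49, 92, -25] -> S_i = Random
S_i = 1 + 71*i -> [1, 72, 143, 214, 285]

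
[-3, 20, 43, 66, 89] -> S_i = -3 + 23*i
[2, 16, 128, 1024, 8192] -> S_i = 2*8^i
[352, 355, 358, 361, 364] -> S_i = 352 + 3*i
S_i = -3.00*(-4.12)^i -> [-3.0, 12.36, -50.92, 209.8, -864.39]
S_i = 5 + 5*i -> [5, 10, 15, 20, 25]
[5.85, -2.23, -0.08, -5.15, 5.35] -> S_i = Random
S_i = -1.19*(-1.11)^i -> [-1.19, 1.32, -1.47, 1.63, -1.81]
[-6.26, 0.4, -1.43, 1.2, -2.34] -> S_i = Random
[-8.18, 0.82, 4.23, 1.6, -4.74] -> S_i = Random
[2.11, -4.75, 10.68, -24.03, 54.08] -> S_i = 2.11*(-2.25)^i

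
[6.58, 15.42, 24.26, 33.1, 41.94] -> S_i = 6.58 + 8.84*i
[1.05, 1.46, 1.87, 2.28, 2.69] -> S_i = 1.05 + 0.41*i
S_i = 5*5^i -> [5, 25, 125, 625, 3125]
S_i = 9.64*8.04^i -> [9.64, 77.51, 623.15, 5010.09, 40281.09]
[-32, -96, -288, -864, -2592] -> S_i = -32*3^i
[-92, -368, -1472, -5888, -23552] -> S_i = -92*4^i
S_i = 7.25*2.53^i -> [7.25, 18.34, 46.41, 117.41, 297.04]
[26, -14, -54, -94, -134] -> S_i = 26 + -40*i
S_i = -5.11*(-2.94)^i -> [-5.11, 15.02, -44.17, 129.86, -381.78]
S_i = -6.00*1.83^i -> [-6.0, -10.98, -20.09, -36.77, -67.29]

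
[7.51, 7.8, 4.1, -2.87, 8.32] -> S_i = Random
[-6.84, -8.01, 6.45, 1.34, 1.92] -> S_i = Random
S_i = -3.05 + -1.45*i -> [-3.05, -4.5, -5.95, -7.4, -8.85]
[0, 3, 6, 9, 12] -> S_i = 0 + 3*i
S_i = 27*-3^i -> [27, -81, 243, -729, 2187]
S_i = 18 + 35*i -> [18, 53, 88, 123, 158]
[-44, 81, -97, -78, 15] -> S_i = Random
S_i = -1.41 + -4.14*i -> [-1.41, -5.55, -9.69, -13.83, -17.97]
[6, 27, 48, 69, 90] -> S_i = 6 + 21*i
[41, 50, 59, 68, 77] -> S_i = 41 + 9*i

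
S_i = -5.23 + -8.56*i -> [-5.23, -13.79, -22.35, -30.91, -39.47]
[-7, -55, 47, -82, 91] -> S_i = Random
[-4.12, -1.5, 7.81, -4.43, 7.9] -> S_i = Random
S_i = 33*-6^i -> [33, -198, 1188, -7128, 42768]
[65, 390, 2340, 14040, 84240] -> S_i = 65*6^i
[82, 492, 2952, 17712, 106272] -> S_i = 82*6^i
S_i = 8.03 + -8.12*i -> [8.03, -0.09, -8.21, -16.33, -24.45]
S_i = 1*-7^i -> [1, -7, 49, -343, 2401]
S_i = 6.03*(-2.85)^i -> [6.03, -17.19, 48.98, -139.59, 397.83]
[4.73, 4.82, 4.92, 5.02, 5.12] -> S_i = 4.73*1.02^i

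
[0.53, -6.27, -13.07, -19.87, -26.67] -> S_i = 0.53 + -6.80*i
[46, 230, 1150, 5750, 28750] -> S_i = 46*5^i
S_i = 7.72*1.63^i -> [7.72, 12.58, 20.51, 33.43, 54.5]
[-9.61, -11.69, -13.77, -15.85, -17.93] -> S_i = -9.61 + -2.08*i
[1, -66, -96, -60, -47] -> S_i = Random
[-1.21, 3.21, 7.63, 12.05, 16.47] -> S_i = -1.21 + 4.42*i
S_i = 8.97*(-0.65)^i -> [8.97, -5.83, 3.79, -2.46, 1.6]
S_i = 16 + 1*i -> [16, 17, 18, 19, 20]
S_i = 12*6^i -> [12, 72, 432, 2592, 15552]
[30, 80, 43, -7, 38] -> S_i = Random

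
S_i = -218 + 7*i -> [-218, -211, -204, -197, -190]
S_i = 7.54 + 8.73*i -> [7.54, 16.27, 25.0, 33.73, 42.46]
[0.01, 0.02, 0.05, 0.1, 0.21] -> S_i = 0.01*2.14^i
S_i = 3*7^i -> [3, 21, 147, 1029, 7203]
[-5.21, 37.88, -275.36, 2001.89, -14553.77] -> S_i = -5.21*(-7.27)^i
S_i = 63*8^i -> [63, 504, 4032, 32256, 258048]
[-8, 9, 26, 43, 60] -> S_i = -8 + 17*i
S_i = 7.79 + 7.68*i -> [7.79, 15.47, 23.15, 30.83, 38.51]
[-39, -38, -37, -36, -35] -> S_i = -39 + 1*i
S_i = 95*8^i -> [95, 760, 6080, 48640, 389120]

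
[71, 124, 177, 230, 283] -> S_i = 71 + 53*i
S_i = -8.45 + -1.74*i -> [-8.45, -10.19, -11.93, -13.67, -15.41]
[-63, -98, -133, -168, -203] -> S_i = -63 + -35*i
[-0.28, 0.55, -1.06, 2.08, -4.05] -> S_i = -0.28*(-1.95)^i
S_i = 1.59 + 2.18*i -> [1.59, 3.77, 5.95, 8.13, 10.31]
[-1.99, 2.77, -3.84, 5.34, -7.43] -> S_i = -1.99*(-1.39)^i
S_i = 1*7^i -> [1, 7, 49, 343, 2401]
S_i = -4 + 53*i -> [-4, 49, 102, 155, 208]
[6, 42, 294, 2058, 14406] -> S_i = 6*7^i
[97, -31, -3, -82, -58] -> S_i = Random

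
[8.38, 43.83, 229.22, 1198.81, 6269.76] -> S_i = 8.38*5.23^i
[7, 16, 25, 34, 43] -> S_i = 7 + 9*i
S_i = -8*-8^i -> [-8, 64, -512, 4096, -32768]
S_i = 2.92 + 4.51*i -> [2.92, 7.43, 11.94, 16.45, 20.96]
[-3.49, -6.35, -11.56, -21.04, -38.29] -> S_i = -3.49*1.82^i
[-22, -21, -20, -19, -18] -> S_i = -22 + 1*i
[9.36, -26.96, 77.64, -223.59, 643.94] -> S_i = 9.36*(-2.88)^i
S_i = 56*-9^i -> [56, -504, 4536, -40824, 367416]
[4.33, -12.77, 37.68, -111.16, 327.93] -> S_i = 4.33*(-2.95)^i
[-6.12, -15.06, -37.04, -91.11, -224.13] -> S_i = -6.12*2.46^i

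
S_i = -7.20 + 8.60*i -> [-7.2, 1.4, 10.0, 18.6, 27.2]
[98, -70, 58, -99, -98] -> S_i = Random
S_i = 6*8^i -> [6, 48, 384, 3072, 24576]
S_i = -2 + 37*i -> [-2, 35, 72, 109, 146]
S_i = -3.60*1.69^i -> [-3.6, -6.08, -10.28, -17.38, -29.37]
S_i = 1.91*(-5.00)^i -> [1.91, -9.55, 47.75, -238.75, 1193.75]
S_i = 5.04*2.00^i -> [5.04, 10.08, 20.16, 40.32, 80.64]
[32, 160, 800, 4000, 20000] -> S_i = 32*5^i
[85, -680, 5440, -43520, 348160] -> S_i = 85*-8^i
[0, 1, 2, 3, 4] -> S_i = 0 + 1*i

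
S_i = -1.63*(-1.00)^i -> [-1.63, 1.63, -1.63, 1.63, -1.63]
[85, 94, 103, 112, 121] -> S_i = 85 + 9*i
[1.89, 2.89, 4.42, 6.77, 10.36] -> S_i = 1.89*1.53^i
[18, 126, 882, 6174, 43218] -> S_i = 18*7^i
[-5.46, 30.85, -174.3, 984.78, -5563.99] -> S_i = -5.46*(-5.65)^i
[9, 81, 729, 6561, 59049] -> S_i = 9*9^i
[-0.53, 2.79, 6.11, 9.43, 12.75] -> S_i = -0.53 + 3.32*i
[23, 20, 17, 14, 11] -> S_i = 23 + -3*i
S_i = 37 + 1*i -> [37, 38, 39, 40, 41]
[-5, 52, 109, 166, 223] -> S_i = -5 + 57*i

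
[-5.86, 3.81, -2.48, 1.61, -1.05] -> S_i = -5.86*(-0.65)^i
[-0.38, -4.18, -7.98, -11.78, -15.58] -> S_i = -0.38 + -3.80*i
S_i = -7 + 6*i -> [-7, -1, 5, 11, 17]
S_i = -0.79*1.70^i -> [-0.79, -1.34, -2.28, -3.88, -6.6]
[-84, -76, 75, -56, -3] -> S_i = Random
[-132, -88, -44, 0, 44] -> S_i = -132 + 44*i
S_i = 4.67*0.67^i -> [4.67, 3.13, 2.1, 1.4, 0.94]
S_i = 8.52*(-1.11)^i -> [8.52, -9.46, 10.5, -11.65, 12.93]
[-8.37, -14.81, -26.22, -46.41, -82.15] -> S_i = -8.37*1.77^i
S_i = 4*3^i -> [4, 12, 36, 108, 324]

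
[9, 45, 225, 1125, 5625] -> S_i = 9*5^i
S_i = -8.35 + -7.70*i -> [-8.35, -16.05, -23.75, -31.45, -39.15]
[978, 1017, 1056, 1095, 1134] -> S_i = 978 + 39*i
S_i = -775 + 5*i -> [-775, -770, -765, -760, -755]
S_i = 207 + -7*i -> [207, 200, 193, 186, 179]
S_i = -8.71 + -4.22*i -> [-8.71, -12.93, -17.15, -21.37, -25.59]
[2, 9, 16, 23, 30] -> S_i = 2 + 7*i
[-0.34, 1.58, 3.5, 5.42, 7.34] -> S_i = -0.34 + 1.92*i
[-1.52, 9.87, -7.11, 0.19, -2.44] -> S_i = Random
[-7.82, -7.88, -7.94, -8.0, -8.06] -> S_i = -7.82 + -0.06*i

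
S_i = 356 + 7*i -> [356, 363, 370, 377, 384]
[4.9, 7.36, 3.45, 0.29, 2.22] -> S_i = Random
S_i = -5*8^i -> [-5, -40, -320, -2560, -20480]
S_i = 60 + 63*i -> [60, 123, 186, 249, 312]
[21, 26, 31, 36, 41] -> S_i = 21 + 5*i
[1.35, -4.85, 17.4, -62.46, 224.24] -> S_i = 1.35*(-3.59)^i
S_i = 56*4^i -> [56, 224, 896, 3584, 14336]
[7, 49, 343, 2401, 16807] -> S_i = 7*7^i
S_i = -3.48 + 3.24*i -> [-3.48, -0.24, 3.0, 6.24, 9.48]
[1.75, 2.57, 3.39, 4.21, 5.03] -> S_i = 1.75 + 0.82*i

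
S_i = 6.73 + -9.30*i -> [6.73, -2.57, -11.87, -21.17, -30.47]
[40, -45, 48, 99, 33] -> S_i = Random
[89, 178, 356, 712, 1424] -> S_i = 89*2^i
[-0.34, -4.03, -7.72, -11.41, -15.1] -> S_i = -0.34 + -3.69*i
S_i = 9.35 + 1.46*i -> [9.35, 10.81, 12.27, 13.73, 15.19]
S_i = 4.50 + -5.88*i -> [4.5, -1.38, -7.26, -13.14, -19.02]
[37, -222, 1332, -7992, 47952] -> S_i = 37*-6^i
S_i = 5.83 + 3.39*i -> [5.83, 9.22, 12.61, 16.0, 19.39]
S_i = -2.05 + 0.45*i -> [-2.05, -1.6, -1.15, -0.7, -0.25]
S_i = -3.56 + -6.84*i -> [-3.56, -10.4, -17.24, -24.08, -30.92]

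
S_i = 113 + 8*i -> [113, 121, 129, 137, 145]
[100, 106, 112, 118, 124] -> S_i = 100 + 6*i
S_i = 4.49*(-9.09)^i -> [4.49, -40.81, 371.0, -3372.39, 30655.04]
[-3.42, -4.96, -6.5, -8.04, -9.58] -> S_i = -3.42 + -1.54*i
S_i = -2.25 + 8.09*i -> [-2.25, 5.84, 13.93, 22.02, 30.11]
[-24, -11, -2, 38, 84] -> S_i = Random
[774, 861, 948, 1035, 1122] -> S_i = 774 + 87*i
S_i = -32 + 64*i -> [-32, 32, 96, 160, 224]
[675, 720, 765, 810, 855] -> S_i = 675 + 45*i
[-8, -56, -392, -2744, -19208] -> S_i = -8*7^i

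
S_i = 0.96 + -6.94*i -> [0.96, -5.98, -12.92, -19.86, -26.8]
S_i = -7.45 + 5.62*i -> [-7.45, -1.83, 3.79, 9.41, 15.03]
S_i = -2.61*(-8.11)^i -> [-2.61, 21.17, -171.67, 1392.2, -11290.78]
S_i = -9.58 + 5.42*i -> [-9.58, -4.16, 1.26, 6.68, 12.1]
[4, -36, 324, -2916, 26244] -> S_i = 4*-9^i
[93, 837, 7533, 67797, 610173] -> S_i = 93*9^i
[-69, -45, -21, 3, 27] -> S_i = -69 + 24*i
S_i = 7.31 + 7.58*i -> [7.31, 14.89, 22.47, 30.05, 37.63]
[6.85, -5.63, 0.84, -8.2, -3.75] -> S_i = Random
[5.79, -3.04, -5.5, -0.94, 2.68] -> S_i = Random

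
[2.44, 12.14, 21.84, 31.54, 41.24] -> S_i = 2.44 + 9.70*i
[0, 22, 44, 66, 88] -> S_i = 0 + 22*i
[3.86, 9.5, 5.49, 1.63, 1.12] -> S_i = Random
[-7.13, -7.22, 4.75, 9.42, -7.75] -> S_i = Random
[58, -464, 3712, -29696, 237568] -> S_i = 58*-8^i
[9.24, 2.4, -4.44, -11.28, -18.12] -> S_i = 9.24 + -6.84*i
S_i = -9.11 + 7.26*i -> [-9.11, -1.85, 5.41, 12.67, 19.93]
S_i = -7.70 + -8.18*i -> [-7.7, -15.88, -24.06, -32.24, -40.42]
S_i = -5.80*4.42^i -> [-5.8, -25.64, -113.31, -500.84, -2213.69]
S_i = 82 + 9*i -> [82, 91, 100, 109, 118]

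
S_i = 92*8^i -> [92, 736, 5888, 47104, 376832]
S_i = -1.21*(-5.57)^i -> [-1.21, 6.74, -37.54, 209.1, -1164.68]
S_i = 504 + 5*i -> [504, 509, 514, 519, 524]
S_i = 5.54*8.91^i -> [5.54, 49.36, 439.81, 3918.71, 34915.69]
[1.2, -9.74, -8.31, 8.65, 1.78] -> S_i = Random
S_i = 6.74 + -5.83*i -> [6.74, 0.91, -4.92, -10.75, -16.58]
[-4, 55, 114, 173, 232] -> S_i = -4 + 59*i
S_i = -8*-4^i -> [-8, 32, -128, 512, -2048]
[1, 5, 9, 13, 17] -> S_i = 1 + 4*i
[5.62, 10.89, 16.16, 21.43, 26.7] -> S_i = 5.62 + 5.27*i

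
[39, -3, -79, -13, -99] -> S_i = Random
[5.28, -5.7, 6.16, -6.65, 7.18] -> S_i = 5.28*(-1.08)^i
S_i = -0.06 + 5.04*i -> [-0.06, 4.98, 10.02, 15.06, 20.1]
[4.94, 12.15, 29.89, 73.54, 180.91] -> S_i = 4.94*2.46^i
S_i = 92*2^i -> [92, 184, 368, 736, 1472]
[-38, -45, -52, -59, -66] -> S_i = -38 + -7*i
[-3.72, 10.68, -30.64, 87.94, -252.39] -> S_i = -3.72*(-2.87)^i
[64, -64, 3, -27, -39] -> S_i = Random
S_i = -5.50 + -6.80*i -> [-5.5, -12.3, -19.1, -25.9, -32.7]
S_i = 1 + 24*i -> [1, 25, 49, 73, 97]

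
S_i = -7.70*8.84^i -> [-7.7, -68.07, -601.72, -5319.21, -47021.86]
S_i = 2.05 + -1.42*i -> [2.05, 0.63, -0.79, -2.21, -3.63]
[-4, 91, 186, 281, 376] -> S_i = -4 + 95*i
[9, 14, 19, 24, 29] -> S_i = 9 + 5*i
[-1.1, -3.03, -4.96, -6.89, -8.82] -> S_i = -1.10 + -1.93*i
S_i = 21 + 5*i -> [21, 26, 31, 36, 41]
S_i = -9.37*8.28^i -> [-9.37, -77.58, -642.39, -5319.01, -44041.38]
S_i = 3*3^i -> [3, 9, 27, 81, 243]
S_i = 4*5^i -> [4, 20, 100, 500, 2500]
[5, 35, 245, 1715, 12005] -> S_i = 5*7^i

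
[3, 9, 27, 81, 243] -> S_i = 3*3^i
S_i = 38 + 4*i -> [38, 42, 46, 50, 54]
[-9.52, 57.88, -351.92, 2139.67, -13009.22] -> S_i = -9.52*(-6.08)^i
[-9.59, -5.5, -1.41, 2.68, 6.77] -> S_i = -9.59 + 4.09*i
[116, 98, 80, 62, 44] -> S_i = 116 + -18*i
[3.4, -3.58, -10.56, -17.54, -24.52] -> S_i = 3.40 + -6.98*i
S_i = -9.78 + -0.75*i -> [-9.78, -10.53, -11.28, -12.03, -12.78]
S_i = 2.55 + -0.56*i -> [2.55, 1.99, 1.43, 0.87, 0.31]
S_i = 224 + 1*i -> [224, 225, 226, 227, 228]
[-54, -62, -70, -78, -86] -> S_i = -54 + -8*i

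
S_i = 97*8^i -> [97, 776, 6208, 49664, 397312]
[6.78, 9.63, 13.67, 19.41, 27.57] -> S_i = 6.78*1.42^i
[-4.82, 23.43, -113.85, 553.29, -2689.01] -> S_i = -4.82*(-4.86)^i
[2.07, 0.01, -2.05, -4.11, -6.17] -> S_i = 2.07 + -2.06*i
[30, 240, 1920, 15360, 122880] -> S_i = 30*8^i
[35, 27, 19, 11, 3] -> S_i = 35 + -8*i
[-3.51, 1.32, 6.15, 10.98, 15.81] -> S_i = -3.51 + 4.83*i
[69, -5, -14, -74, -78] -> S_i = Random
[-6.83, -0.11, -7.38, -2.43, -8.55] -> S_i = Random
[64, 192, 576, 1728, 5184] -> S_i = 64*3^i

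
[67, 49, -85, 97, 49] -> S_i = Random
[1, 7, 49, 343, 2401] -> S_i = 1*7^i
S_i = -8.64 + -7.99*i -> [-8.64, -16.63, -24.62, -32.61, -40.6]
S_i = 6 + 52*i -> [6, 58, 110, 162, 214]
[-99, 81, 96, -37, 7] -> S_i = Random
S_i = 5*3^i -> [5, 15, 45, 135, 405]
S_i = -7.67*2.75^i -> [-7.67, -21.09, -58.0, -159.51, -438.66]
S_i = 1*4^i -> [1, 4, 16, 64, 256]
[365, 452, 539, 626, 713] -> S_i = 365 + 87*i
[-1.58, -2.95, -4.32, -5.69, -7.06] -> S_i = -1.58 + -1.37*i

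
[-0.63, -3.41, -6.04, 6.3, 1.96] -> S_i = Random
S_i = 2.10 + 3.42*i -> [2.1, 5.52, 8.94, 12.36, 15.78]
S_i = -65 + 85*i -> [-65, 20, 105, 190, 275]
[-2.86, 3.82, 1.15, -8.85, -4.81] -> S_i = Random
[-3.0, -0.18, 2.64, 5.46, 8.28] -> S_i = -3.00 + 2.82*i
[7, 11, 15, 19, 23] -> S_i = 7 + 4*i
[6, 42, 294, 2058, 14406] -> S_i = 6*7^i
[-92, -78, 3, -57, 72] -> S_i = Random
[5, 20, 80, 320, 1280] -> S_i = 5*4^i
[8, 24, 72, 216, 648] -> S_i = 8*3^i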